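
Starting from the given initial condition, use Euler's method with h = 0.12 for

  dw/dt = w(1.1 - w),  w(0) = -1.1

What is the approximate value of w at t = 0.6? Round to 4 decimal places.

-5.3711

Euler: w_{n+1} = w_n + h·f(t_n, w_n).
t=0.000000, w=-1.100000: f=-2.420000 → w ← -1.100000 + 0.12·(-2.420000) = -1.390400
t=0.120000, w=-1.390400: f=-3.462652 → w ← -1.390400 + 0.12·(-3.462652) = -1.805918
t=0.240000, w=-1.805918: f=-5.247851 → w ← -1.805918 + 0.12·(-5.247851) = -2.435660
t=0.360000, w=-2.435660: f=-8.611668 → w ← -2.435660 + 0.12·(-8.611668) = -3.469060
t=0.480000, w=-3.469060: f=-15.850347 → w ← -3.469060 + 0.12·(-15.850347) = -5.371102
w(0.6) ≈ -5.3711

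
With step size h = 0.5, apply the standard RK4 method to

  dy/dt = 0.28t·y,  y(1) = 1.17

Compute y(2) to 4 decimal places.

RK4: k1 = f(t_n, y_n); k2 = f(t_n + h/2, y_n + (h/2)·k1); k3 = f(t_n + h/2, y_n + (h/2)·k2); k4 = f(t_n + h, y_n + h·k3); y_{n+1} = y_n + (h/6)·(k1 + 2k2 + 2k3 + k4).
t=1.000000, y=1.170000:
  k1 = f(1.000000, 1.170000) = 0.327600
  k2 = f(1.250000, 1.251900) = 0.438165
  k3 = f(1.250000, 1.279541) = 0.447839
  k4 = f(1.500000, 1.393920) = 0.585446
  y ← 1.170000 + (0.5/6)·(k1 + 2k2 + 2k3 + k4) = 1.393755
t=1.500000, y=1.393755:
  k1 = f(1.500000, 1.393755) = 0.585377
  k2 = f(1.750000, 1.540099) = 0.754648
  k3 = f(1.750000, 1.582417) = 0.775384
  k4 = f(2.000000, 1.781447) = 0.997610
  y ← 1.393755 + (0.5/6)·(k1 + 2k2 + 2k3 + k4) = 1.780676
y(2) ≈ 1.7807

1.7807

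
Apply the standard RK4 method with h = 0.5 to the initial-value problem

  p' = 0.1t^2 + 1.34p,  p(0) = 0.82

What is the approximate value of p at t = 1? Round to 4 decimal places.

RK4: k1 = f(t_n, p_n); k2 = f(t_n + h/2, p_n + (h/2)·k1); k3 = f(t_n + h/2, p_n + (h/2)·k2); k4 = f(t_n + h, p_n + h·k3); p_{n+1} = p_n + (h/6)·(k1 + 2k2 + 2k3 + k4).
t=0.000000, p=0.820000:
  k1 = f(0.000000, 0.820000) = 1.098800
  k2 = f(0.250000, 1.094700) = 1.473148
  k3 = f(0.250000, 1.188287) = 1.598555
  k4 = f(0.500000, 1.619277) = 2.194832
  p ← 0.820000 + (0.5/6)·(k1 + 2k2 + 2k3 + k4) = 1.606420
t=0.500000, p=1.606420:
  k1 = f(0.500000, 1.606420) = 2.177602
  k2 = f(0.750000, 2.150820) = 2.938349
  k3 = f(0.750000, 2.341007) = 3.193199
  k4 = f(1.000000, 3.203019) = 4.392046
  p ← 1.606420 + (0.5/6)·(k1 + 2k2 + 2k3 + k4) = 3.175815
p(1) ≈ 3.1758

3.1758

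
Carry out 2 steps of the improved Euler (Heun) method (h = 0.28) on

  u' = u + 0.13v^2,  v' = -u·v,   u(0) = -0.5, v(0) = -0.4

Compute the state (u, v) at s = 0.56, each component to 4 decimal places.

-0.8495, -0.5754

Heun on (u,v): k1 = f(s_n, state_n); k2 = f(s_n + h, state_n + h·k1); state_{n+1} = state_n + (h/2)·(k1 + k2).
0.000000: (-0.500000, -0.400000)
  k1 = (-0.479200, -0.200000)
  predictor → (-0.634176, -0.456000)
  k2 = (-0.607144, -0.289184)
  → (-0.652088, -0.468486)
0.280000: (-0.652088, -0.468486)
  k1 = (-0.623556, -0.305494)
  predictor → (-0.826684, -0.554024)
  k2 = (-0.786781, -0.458003)
  → (-0.849535, -0.575375)
(u(0.56), v(0.56)) ≈ (-0.8495, -0.5754)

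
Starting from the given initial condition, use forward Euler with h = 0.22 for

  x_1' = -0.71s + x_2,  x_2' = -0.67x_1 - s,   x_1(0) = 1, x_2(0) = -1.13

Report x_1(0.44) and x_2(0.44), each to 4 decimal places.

0.4360, -1.4366

Euler on (x_1,x_2): x_1_{n+1} = x_1_n + h·x_1', x_2_{n+1} = x_2_n + h·x_2'.
0.000000: (1.000000, -1.130000); f=(-1.130000, -0.670000) → (0.751400, -1.277400)
0.220000: (0.751400, -1.277400); f=(-1.433600, -0.723438) → (0.436008, -1.436556)
(x_1(0.44), x_2(0.44)) ≈ (0.4360, -1.4366)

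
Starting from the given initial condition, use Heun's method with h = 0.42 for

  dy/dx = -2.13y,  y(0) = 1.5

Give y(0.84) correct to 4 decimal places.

Heun: k1 = f(x_n, y_n); k2 = f(x_n + h, y_n + h·k1); y_{n+1} = y_n + (h/2)·(k1 + k2).
x=0.000000, y=1.500000:
  k1 = f(0.000000, 1.500000) = -3.195000
  k2 = f(0.420000, 0.158100) = -0.336753
  y ← 1.500000 + (0.42/2)·(-3.195000 + (-0.336753)) = 0.758332
x=0.420000, y=0.758332:
  k1 = f(0.420000, 0.758332) = -1.615247
  k2 = f(0.840000, 0.079928) = -0.170247
  y ← 0.758332 + (0.42/2)·(-1.615247 + (-0.170247)) = 0.383378
y(0.84) ≈ 0.3834

0.3834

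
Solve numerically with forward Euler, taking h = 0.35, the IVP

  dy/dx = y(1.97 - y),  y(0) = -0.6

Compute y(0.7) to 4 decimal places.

-2.3801

Euler: y_{n+1} = y_n + h·f(x_n, y_n).
x=0.000000, y=-0.600000: f=-1.542000 → y ← -0.600000 + 0.35·(-1.542000) = -1.139700
x=0.350000, y=-1.139700: f=-3.544125 → y ← -1.139700 + 0.35·(-3.544125) = -2.380144
y(0.7) ≈ -2.3801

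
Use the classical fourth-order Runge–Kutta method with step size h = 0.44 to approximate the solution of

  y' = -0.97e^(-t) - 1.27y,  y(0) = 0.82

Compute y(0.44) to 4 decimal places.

0.2106

RK4: k1 = f(t_n, y_n); k2 = f(t_n + h/2, y_n + (h/2)·k1); k3 = f(t_n + h/2, y_n + (h/2)·k2); k4 = f(t_n + h, y_n + h·k3); y_{n+1} = y_n + (h/6)·(k1 + 2k2 + 2k3 + k4).
t=0.000000, y=0.820000:
  k1 = f(0.000000, 0.820000) = -2.011400
  k2 = f(0.220000, 0.377492) = -1.257858
  k3 = f(0.220000, 0.543271) = -1.468398
  k4 = f(0.440000, 0.173905) = -0.845575
  y ← 0.820000 + (0.44/6)·(k1 + 2k2 + 2k3 + k4) = 0.210638
y(0.44) ≈ 0.2106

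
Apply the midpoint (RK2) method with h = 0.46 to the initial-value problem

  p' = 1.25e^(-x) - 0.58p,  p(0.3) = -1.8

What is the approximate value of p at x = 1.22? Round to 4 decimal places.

Midpoint: k1 = f(x_n, p_n); k2 = f(x_n + h/2, p_n + (h/2)·k1); p_{n+1} = p_n + h·k2.
x=0.300000, p=-1.800000:
  k1 = f(0.300000, -1.800000) = 1.970023
  k2 = f(0.530000, -1.346895) = 1.516955
  p ← -1.800000 + 0.46·1.516955 = -1.102201
x=0.760000, p=-1.102201:
  k1 = f(0.760000, -1.102201) = 1.223859
  k2 = f(0.990000, -0.820713) = 0.940484
  p ← -1.102201 + 0.46·0.940484 = -0.669578
p(1.22) ≈ -0.6696

-0.6696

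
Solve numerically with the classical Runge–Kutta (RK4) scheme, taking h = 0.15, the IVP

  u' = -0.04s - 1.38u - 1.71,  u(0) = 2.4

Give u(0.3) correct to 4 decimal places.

1.1648

RK4: k1 = f(s_n, u_n); k2 = f(s_n + h/2, u_n + (h/2)·k1); k3 = f(s_n + h/2, u_n + (h/2)·k2); k4 = f(s_n + h, u_n + h·k3); u_{n+1} = u_n + (h/6)·(k1 + 2k2 + 2k3 + k4).
s=0.000000, u=2.400000:
  k1 = f(0.000000, 2.400000) = -5.022000
  k2 = f(0.075000, 2.023350) = -4.505223
  k3 = f(0.075000, 2.062108) = -4.558709
  k4 = f(0.150000, 1.716194) = -4.084347
  u ← 2.400000 + (0.15/6)·(k1 + 2k2 + 2k3 + k4) = 1.719145
s=0.150000, u=1.719145:
  k1 = f(0.150000, 1.719145) = -4.088420
  k2 = f(0.225000, 1.412513) = -3.668268
  k3 = f(0.225000, 1.444025) = -3.711754
  k4 = f(0.300000, 1.162382) = -3.326087
  u ← 1.719145 + (0.15/6)·(k1 + 2k2 + 2k3 + k4) = 1.164781
u(0.3) ≈ 1.1648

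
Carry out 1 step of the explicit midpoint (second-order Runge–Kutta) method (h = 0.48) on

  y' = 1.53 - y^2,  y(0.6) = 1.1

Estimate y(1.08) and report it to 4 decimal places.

Midpoint: k1 = f(t_n, y_n); k2 = f(t_n + h/2, y_n + (h/2)·k1); y_{n+1} = y_n + h·k2.
t=0.600000, y=1.100000:
  k1 = f(0.600000, 1.100000) = 0.320000
  k2 = f(0.840000, 1.176800) = 0.145142
  y ← 1.100000 + 0.48·0.145142 = 1.169668
y(1.08) ≈ 1.1697

1.1697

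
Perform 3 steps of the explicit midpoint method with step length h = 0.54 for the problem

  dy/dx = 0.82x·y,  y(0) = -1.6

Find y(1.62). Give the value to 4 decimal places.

-4.3702

Midpoint: k1 = f(x_n, y_n); k2 = f(x_n + h/2, y_n + (h/2)·k1); y_{n+1} = y_n + h·k2.
x=0.000000, y=-1.600000:
  k1 = f(0.000000, -1.600000) = 0.000000
  k2 = f(0.270000, -1.600000) = -0.354240
  y ← -1.600000 + 0.54·(-0.354240) = -1.791290
x=0.540000, y=-1.791290:
  k1 = f(0.540000, -1.791290) = -0.793183
  k2 = f(0.810000, -2.005449) = -1.332019
  y ← -1.791290 + 0.54·(-1.332019) = -2.510580
x=1.080000, y=-2.510580:
  k1 = f(1.080000, -2.510580) = -2.223370
  k2 = f(1.350000, -3.110890) = -3.443755
  y ← -2.510580 + 0.54·(-3.443755) = -4.370208
y(1.62) ≈ -4.3702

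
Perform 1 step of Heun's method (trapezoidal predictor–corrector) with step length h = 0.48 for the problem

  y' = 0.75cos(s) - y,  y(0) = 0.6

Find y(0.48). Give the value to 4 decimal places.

0.6344

Heun: k1 = f(s_n, y_n); k2 = f(s_n + h, y_n + h·k1); y_{n+1} = y_n + (h/2)·(k1 + k2).
s=0.000000, y=0.600000:
  k1 = f(0.000000, 0.600000) = 0.150000
  k2 = f(0.480000, 0.672000) = -0.006754
  y ← 0.600000 + (0.48/2)·(0.150000 + (-0.006754)) = 0.634379
y(0.48) ≈ 0.6344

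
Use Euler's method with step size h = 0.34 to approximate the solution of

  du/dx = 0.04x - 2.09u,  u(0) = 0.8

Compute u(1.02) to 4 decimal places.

Euler: u_{n+1} = u_n + h·f(x_n, u_n).
x=0.000000, u=0.800000: f=-1.672000 → u ← 0.800000 + 0.34·(-1.672000) = 0.231520
x=0.340000, u=0.231520: f=-0.470277 → u ← 0.231520 + 0.34·(-0.470277) = 0.071626
x=0.680000, u=0.071626: f=-0.122498 → u ← 0.071626 + 0.34·(-0.122498) = 0.029977
u(1.02) ≈ 0.0300

0.0300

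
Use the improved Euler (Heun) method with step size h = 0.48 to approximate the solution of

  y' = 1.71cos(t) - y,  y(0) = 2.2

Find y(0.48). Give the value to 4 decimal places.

Heun: k1 = f(t_n, y_n); k2 = f(t_n + h, y_n + h·k1); y_{n+1} = y_n + (h/2)·(k1 + k2).
t=0.000000, y=2.200000:
  k1 = f(0.000000, 2.200000) = -0.490000
  k2 = f(0.480000, 1.964800) = -0.448039
  y ← 2.200000 + (0.48/2)·(-0.490000 + (-0.448039)) = 1.974871
y(0.48) ≈ 1.9749

1.9749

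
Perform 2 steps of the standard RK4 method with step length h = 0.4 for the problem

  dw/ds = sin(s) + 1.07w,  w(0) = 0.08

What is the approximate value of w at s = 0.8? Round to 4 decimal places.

RK4: k1 = f(s_n, w_n); k2 = f(s_n + h/2, w_n + (h/2)·k1); k3 = f(s_n + h/2, w_n + (h/2)·k2); k4 = f(s_n + h, w_n + h·k3); w_{n+1} = w_n + (h/6)·(k1 + 2k2 + 2k3 + k4).
s=0.000000, w=0.080000:
  k1 = f(0.000000, 0.080000) = 0.085600
  k2 = f(0.200000, 0.097120) = 0.302588
  k3 = f(0.200000, 0.140518) = 0.349023
  k4 = f(0.400000, 0.219609) = 0.624400
  w ← 0.080000 + (0.4/6)·(k1 + 2k2 + 2k3 + k4) = 0.214215
s=0.400000, w=0.214215:
  k1 = f(0.400000, 0.214215) = 0.618628
  k2 = f(0.600000, 0.337940) = 0.926239
  k3 = f(0.600000, 0.399463) = 0.992067
  k4 = f(0.800000, 0.611042) = 1.371171
  w ← 0.214215 + (0.4/6)·(k1 + 2k2 + 2k3 + k4) = 0.602642
w(0.8) ≈ 0.6026

0.6026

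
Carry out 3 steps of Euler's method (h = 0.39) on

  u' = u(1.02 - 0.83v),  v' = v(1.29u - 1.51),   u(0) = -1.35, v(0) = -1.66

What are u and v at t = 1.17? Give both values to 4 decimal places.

Euler on (u,v): u_{n+1} = u_n + h·u', v_{n+1} = v_n + h·v'.
0.000000: (-1.350000, -1.660000); f=(-3.237030, 5.397490) → (-2.612442, 0.445021)
0.390000: (-2.612442, 0.445021); f=(-1.699739, -2.171725) → (-3.275340, -0.401952)
0.780000: (-3.275340, -0.401952); f=(-4.433566, 2.305269) → (-5.004431, 0.497103)
(u(1.17), v(1.17)) ≈ (-5.0044, 0.4971)

-5.0044, 0.4971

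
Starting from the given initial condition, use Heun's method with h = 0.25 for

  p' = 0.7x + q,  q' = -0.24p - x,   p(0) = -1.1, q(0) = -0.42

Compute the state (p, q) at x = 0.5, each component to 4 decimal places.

-1.2038, -0.4038

Heun on (p,q): k1 = f(x_n, state_n); k2 = f(x_n + h, state_n + h·k1); state_{n+1} = state_n + (h/2)·(k1 + k2).
0.000000: (-1.100000, -0.420000)
  k1 = (-0.420000, 0.264000)
  predictor → (-1.205000, -0.354000)
  k2 = (-0.179000, 0.039200)
  → (-1.174875, -0.382100)
0.250000: (-1.174875, -0.382100)
  k1 = (-0.207100, 0.031970)
  predictor → (-1.226650, -0.374107)
  k2 = (-0.024108, -0.205604)
  → (-1.203776, -0.403804)
(p(0.5), q(0.5)) ≈ (-1.2038, -0.4038)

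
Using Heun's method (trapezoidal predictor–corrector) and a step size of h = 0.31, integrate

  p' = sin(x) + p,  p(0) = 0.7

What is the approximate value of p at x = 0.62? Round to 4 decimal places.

Heun: k1 = f(x_n, p_n); k2 = f(x_n + h, p_n + h·k1); p_{n+1} = p_n + (h/2)·(k1 + k2).
x=0.000000, p=0.700000:
  k1 = f(0.000000, 0.700000) = 0.700000
  k2 = f(0.310000, 0.917000) = 1.222059
  p ← 0.700000 + (0.31/2)·(0.700000 + 1.222059) = 0.997919
x=0.310000, p=0.997919:
  k1 = f(0.310000, 0.997919) = 1.302978
  k2 = f(0.620000, 1.401842) = 1.982877
  p ← 0.997919 + (0.31/2)·(1.302978 + 1.982877) = 1.507227
p(0.62) ≈ 1.5072

1.5072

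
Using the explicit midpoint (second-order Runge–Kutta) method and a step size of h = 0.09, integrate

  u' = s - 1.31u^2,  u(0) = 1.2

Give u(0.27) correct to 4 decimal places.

Midpoint: k1 = f(s_n, u_n); k2 = f(s_n + h/2, u_n + (h/2)·k1); u_{n+1} = u_n + h·k2.
s=0.000000, u=1.200000:
  k1 = f(0.000000, 1.200000) = -1.886400
  k2 = f(0.045000, 1.115112) = -1.583952
  u ← 1.200000 + 0.09·(-1.583952) = 1.057444
s=0.090000, u=1.057444:
  k1 = f(0.090000, 1.057444) = -1.374827
  k2 = f(0.135000, 0.995577) = -1.163438
  u ← 1.057444 + 0.09·(-1.163438) = 0.952735
s=0.180000, u=0.952735:
  k1 = f(0.180000, 0.952735) = -1.009092
  k2 = f(0.225000, 0.907326) = -0.853445
  u ← 0.952735 + 0.09·(-0.853445) = 0.875925
u(0.27) ≈ 0.8759

0.8759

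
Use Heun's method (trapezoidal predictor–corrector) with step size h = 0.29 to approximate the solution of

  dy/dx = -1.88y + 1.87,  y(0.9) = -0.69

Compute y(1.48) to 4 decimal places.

Heun: k1 = f(x_n, y_n); k2 = f(x_n + h, y_n + h·k1); y_{n+1} = y_n + (h/2)·(k1 + k2).
x=0.900000, y=-0.690000:
  k1 = f(0.900000, -0.690000) = 3.167200
  k2 = f(1.190000, 0.228488) = 1.440443
  y ← -0.690000 + (0.29/2)·(3.167200 + 1.440443) = -0.021892
x=1.190000, y=-0.021892:
  k1 = f(1.190000, -0.021892) = 1.911157
  k2 = f(1.480000, 0.532344) = 0.869194
  y ← -0.021892 + (0.29/2)·(1.911157 + 0.869194) = 0.381259
y(1.48) ≈ 0.3813

0.3813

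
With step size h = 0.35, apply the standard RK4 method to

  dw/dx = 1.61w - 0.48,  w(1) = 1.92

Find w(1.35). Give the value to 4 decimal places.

RK4: k1 = f(x_n, w_n); k2 = f(x_n + h/2, w_n + (h/2)·k1); k3 = f(x_n + h/2, w_n + (h/2)·k2); k4 = f(x_n + h, w_n + h·k3); w_{n+1} = w_n + (h/6)·(k1 + 2k2 + 2k3 + k4).
x=1.000000, w=1.920000:
  k1 = f(1.000000, 1.920000) = 2.611200
  k2 = f(1.175000, 2.376960) = 3.346906
  k3 = f(1.175000, 2.505708) = 3.554191
  k4 = f(1.350000, 3.163967) = 4.613986
  w ← 1.920000 + (0.35/6)·(k1 + 2k2 + 2k3 + k4) = 3.146597
w(1.35) ≈ 3.1466

3.1466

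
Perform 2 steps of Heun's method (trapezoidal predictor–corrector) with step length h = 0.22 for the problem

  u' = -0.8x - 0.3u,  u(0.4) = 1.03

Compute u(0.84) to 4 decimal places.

Heun: k1 = f(x_n, u_n); k2 = f(x_n + h, u_n + h·k1); u_{n+1} = u_n + (h/2)·(k1 + k2).
x=0.400000, u=1.030000:
  k1 = f(0.400000, 1.030000) = -0.629000
  k2 = f(0.620000, 0.891620) = -0.763486
  u ← 1.030000 + (0.22/2)·(-0.629000 + (-0.763486)) = 0.876827
x=0.620000, u=0.876827:
  k1 = f(0.620000, 0.876827) = -0.759048
  k2 = f(0.840000, 0.709836) = -0.884951
  u ← 0.876827 + (0.22/2)·(-0.759048 + (-0.884951)) = 0.695987
u(0.84) ≈ 0.6960

0.6960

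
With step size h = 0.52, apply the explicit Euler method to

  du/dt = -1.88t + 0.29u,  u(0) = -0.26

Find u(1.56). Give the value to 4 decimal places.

-1.9980

Euler: u_{n+1} = u_n + h·f(t_n, u_n).
t=0.000000, u=-0.260000: f=-0.075400 → u ← -0.260000 + 0.52·(-0.075400) = -0.299208
t=0.520000, u=-0.299208: f=-1.064370 → u ← -0.299208 + 0.52·(-1.064370) = -0.852681
t=1.040000, u=-0.852681: f=-2.202477 → u ← -0.852681 + 0.52·(-2.202477) = -1.997969
u(1.56) ≈ -1.9980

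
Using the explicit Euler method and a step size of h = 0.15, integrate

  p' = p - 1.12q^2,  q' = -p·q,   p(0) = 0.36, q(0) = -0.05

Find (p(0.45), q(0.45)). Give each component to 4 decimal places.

Euler on (p,q): p_{n+1} = p_n + h·p', q_{n+1} = q_n + h·q'.
0.000000: (0.360000, -0.050000); f=(0.357200, 0.018000) → (0.413580, -0.047300)
0.150000: (0.413580, -0.047300); f=(0.411074, 0.019562) → (0.475241, -0.044366)
0.300000: (0.475241, -0.044366); f=(0.473037, 0.021084) → (0.546197, -0.041203)
(p(0.45), q(0.45)) ≈ (0.5462, -0.0412)

0.5462, -0.0412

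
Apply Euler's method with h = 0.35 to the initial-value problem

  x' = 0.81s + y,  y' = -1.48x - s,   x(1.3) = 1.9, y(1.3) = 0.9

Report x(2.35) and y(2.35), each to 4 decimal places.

Euler on (x,y): x_{n+1} = x_n + h·x', y_{n+1} = y_n + h·y'.
1.300000: (1.900000, 0.900000); f=(1.953000, -4.112000) → (2.583550, -0.539200)
1.650000: (2.583550, -0.539200); f=(0.797300, -5.473654) → (2.862605, -2.454979)
2.000000: (2.862605, -2.454979); f=(-0.834979, -6.236655) → (2.570362, -4.637808)
(x(2.35), y(2.35)) ≈ (2.5704, -4.6378)

2.5704, -4.6378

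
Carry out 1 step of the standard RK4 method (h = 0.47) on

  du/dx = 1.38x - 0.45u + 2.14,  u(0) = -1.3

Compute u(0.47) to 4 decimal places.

-0.0034

RK4: k1 = f(x_n, u_n); k2 = f(x_n + h/2, u_n + (h/2)·k1); k3 = f(x_n + h/2, u_n + (h/2)·k2); k4 = f(x_n + h, u_n + h·k3); u_{n+1} = u_n + (h/6)·(k1 + 2k2 + 2k3 + k4).
x=0.000000, u=-1.300000:
  k1 = f(0.000000, -1.300000) = 2.725000
  k2 = f(0.235000, -0.659625) = 2.761131
  k3 = f(0.235000, -0.651134) = 2.757310
  k4 = f(0.470000, -0.004064) = 2.790429
  u ← -1.300000 + (0.47/6)·(k1 + 2k2 + 2k3 + k4) = -0.003402
u(0.47) ≈ -0.0034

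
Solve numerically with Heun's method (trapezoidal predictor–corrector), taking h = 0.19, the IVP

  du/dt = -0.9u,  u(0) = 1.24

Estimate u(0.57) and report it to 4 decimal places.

0.7445

Heun: k1 = f(t_n, u_n); k2 = f(t_n + h, u_n + h·k1); u_{n+1} = u_n + (h/2)·(k1 + k2).
t=0.000000, u=1.240000:
  k1 = f(0.000000, 1.240000) = -1.116000
  k2 = f(0.190000, 1.027960) = -0.925164
  u ← 1.240000 + (0.19/2)·(-1.116000 + (-0.925164)) = 1.046089
t=0.190000, u=1.046089:
  k1 = f(0.190000, 1.046089) = -0.941480
  k2 = f(0.380000, 0.867208) = -0.780487
  u ← 1.046089 + (0.19/2)·(-0.941480 + (-0.780487)) = 0.882502
t=0.380000, u=0.882502:
  k1 = f(0.380000, 0.882502) = -0.794252
  k2 = f(0.570000, 0.731595) = -0.658435
  u ← 0.882502 + (0.19/2)·(-0.794252 + (-0.658435)) = 0.744497
u(0.57) ≈ 0.7445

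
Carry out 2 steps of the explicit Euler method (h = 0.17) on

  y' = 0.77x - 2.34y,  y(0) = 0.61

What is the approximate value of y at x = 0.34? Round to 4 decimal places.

0.2435

Euler: y_{n+1} = y_n + h·f(x_n, y_n).
x=0.000000, y=0.610000: f=-1.427400 → y ← 0.610000 + 0.17·(-1.427400) = 0.367342
x=0.170000, y=0.367342: f=-0.728680 → y ← 0.367342 + 0.17·(-0.728680) = 0.243466
y(0.34) ≈ 0.2435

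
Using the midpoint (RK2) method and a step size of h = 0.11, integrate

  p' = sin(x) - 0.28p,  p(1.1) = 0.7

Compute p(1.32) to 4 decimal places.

0.8576

Midpoint: k1 = f(x_n, p_n); k2 = f(x_n + h/2, p_n + (h/2)·k1); p_{n+1} = p_n + h·k2.
x=1.100000, p=0.700000:
  k1 = f(1.100000, 0.700000) = 0.695207
  k2 = f(1.155000, 0.738236) = 0.708089
  p ← 0.700000 + 0.11·0.708089 = 0.777890
x=1.210000, p=0.777890:
  k1 = f(1.210000, 0.777890) = 0.717807
  k2 = f(1.265000, 0.817369) = 0.724744
  p ← 0.777890 + 0.11·0.724744 = 0.857612
p(1.32) ≈ 0.8576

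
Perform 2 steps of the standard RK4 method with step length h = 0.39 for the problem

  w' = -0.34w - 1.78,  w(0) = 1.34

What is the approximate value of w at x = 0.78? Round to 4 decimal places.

RK4: k1 = f(x_n, w_n); k2 = f(x_n + h/2, w_n + (h/2)·k1); k3 = f(x_n + h/2, w_n + (h/2)·k2); k4 = f(x_n + h, w_n + h·k3); w_{n+1} = w_n + (h/6)·(k1 + 2k2 + 2k3 + k4).
x=0.000000, w=1.340000:
  k1 = f(0.000000, 1.340000) = -2.235600
  k2 = f(0.195000, 0.904058) = -2.087380
  k3 = f(0.195000, 0.932961) = -2.097207
  k4 = f(0.390000, 0.522089) = -1.957510
  w ← 1.340000 + (0.39/6)·(k1 + 2k2 + 2k3 + k4) = 0.523452
x=0.390000, w=0.523452:
  k1 = f(0.390000, 0.523452) = -1.957974
  k2 = f(0.585000, 0.141647) = -1.828160
  k3 = f(0.585000, 0.166960) = -1.836767
  k4 = f(0.780000, -0.192887) = -1.714418
  w ← 0.523452 + (0.39/6)·(k1 + 2k2 + 2k3 + k4) = -0.191694
w(0.78) ≈ -0.1917

-0.1917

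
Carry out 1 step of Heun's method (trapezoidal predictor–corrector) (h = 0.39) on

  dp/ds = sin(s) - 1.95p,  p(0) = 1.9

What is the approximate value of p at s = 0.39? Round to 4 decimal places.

Heun: k1 = f(s_n, p_n); k2 = f(s_n + h, p_n + h·k1); p_{n+1} = p_n + (h/2)·(k1 + k2).
s=0.000000, p=1.900000:
  k1 = f(0.000000, 1.900000) = -3.705000
  k2 = f(0.390000, 0.455050) = -0.507159
  p ← 1.900000 + (0.39/2)·(-3.705000 + (-0.507159)) = 1.078629
p(0.39) ≈ 1.0786

1.0786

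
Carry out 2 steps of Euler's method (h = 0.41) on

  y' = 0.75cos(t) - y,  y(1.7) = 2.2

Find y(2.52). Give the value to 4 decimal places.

0.5846

Euler: y_{n+1} = y_n + h·f(t_n, y_n).
t=1.700000, y=2.200000: f=-2.296633 → y ← 2.200000 + 0.41·(-2.296633) = 1.258380
t=2.110000, y=1.258380: f=-1.643470 → y ← 1.258380 + 0.41·(-1.643470) = 0.584558
y(2.52) ≈ 0.5846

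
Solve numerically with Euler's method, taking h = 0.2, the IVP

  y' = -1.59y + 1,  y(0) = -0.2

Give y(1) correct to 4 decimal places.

0.5066

Euler: y_{n+1} = y_n + h·f(s_n, y_n).
s=0.000000, y=-0.200000: f=1.318000 → y ← -0.200000 + 0.2·1.318000 = 0.063600
s=0.200000, y=0.063600: f=0.898876 → y ← 0.063600 + 0.2·0.898876 = 0.243375
s=0.400000, y=0.243375: f=0.613033 → y ← 0.243375 + 0.2·0.613033 = 0.365982
s=0.600000, y=0.365982: f=0.418089 → y ← 0.365982 + 0.2·0.418089 = 0.449600
s=0.800000, y=0.449600: f=0.285137 → y ← 0.449600 + 0.2·0.285137 = 0.506627
y(1) ≈ 0.5066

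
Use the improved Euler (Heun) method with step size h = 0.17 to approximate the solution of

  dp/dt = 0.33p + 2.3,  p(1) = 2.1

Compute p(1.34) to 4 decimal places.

Heun: k1 = f(t_n, p_n); k2 = f(t_n + h, p_n + h·k1); p_{n+1} = p_n + (h/2)·(k1 + k2).
t=1.000000, p=2.100000:
  k1 = f(1.000000, 2.100000) = 2.993000
  k2 = f(1.170000, 2.608810) = 3.160907
  p ← 2.100000 + (0.17/2)·(2.993000 + 3.160907) = 2.623082
t=1.170000, p=2.623082:
  k1 = f(1.170000, 2.623082) = 3.165617
  k2 = f(1.340000, 3.161237) = 3.343208
  p ← 2.623082 + (0.17/2)·(3.165617 + 3.343208) = 3.176332
p(1.34) ≈ 3.1763

3.1763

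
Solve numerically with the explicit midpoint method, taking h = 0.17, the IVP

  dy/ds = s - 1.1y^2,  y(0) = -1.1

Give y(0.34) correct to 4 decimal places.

-1.7491

Midpoint: k1 = f(s_n, y_n); k2 = f(s_n + h/2, y_n + (h/2)·k1); y_{n+1} = y_n + h·k2.
s=0.000000, y=-1.100000:
  k1 = f(0.000000, -1.100000) = -1.331000
  k2 = f(0.085000, -1.213135) = -1.533866
  y ← -1.100000 + 0.17·(-1.533866) = -1.360757
s=0.170000, y=-1.360757:
  k1 = f(0.170000, -1.360757) = -1.866826
  k2 = f(0.255000, -1.519437) = -2.284559
  y ← -1.360757 + 0.17·(-2.284559) = -1.749132
y(0.34) ≈ -1.7491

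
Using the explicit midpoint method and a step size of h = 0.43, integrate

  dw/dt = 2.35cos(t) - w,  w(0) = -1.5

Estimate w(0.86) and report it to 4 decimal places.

Midpoint: k1 = f(t_n, w_n); k2 = f(t_n + h/2, w_n + (h/2)·k1); w_{n+1} = w_n + h·k2.
t=0.000000, w=-1.500000:
  k1 = f(0.000000, -1.500000) = 3.850000
  k2 = f(0.215000, -0.672250) = 2.968145
  w ← -1.500000 + 0.43·2.968145 = -0.223698
t=0.430000, w=-0.223698:
  k1 = f(0.430000, -0.223698) = 2.359767
  k2 = f(0.645000, 0.283652) = 1.594232
  w ← -0.223698 + 0.43·1.594232 = 0.461822
w(0.86) ≈ 0.4618

0.4618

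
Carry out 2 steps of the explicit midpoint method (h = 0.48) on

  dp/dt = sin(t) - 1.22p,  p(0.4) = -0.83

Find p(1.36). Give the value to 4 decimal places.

Midpoint: k1 = f(t_n, p_n); k2 = f(t_n + h/2, p_n + (h/2)·k1); p_{n+1} = p_n + h·k2.
t=0.400000, p=-0.830000:
  k1 = f(0.400000, -0.830000) = 1.402018
  k2 = f(0.640000, -0.493516) = 1.199284
  p ← -0.830000 + 0.48·1.199284 = -0.254343
t=0.880000, p=-0.254343:
  k1 = f(0.880000, -0.254343) = 1.081038
  k2 = f(1.120000, 0.005106) = 0.893872
  p ← -0.254343 + 0.48·0.893872 = 0.174715
p(1.36) ≈ 0.1747

0.1747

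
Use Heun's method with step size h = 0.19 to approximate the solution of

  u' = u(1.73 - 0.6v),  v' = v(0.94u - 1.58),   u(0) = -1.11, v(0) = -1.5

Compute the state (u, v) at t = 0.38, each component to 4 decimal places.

Heun on (u,v): k1 = f(t_n, state_n); k2 = f(t_n + h, state_n + h·k1); state_{n+1} = state_n + (h/2)·(k1 + k2).
0.000000: (-1.110000, -1.500000)
  k1 = (-2.919300, 3.935100)
  predictor → (-1.664667, -0.752331)
  k2 = (-3.631302, 2.365921)
  → (-1.732307, -0.901403)
0.190000: (-1.732307, -0.901403)
  k1 = (-3.933796, 2.892033)
  predictor → (-2.479728, -0.351917)
  k2 = (-4.813525, 1.376327)
  → (-2.563303, -0.495909)
(u(0.38), v(0.38)) ≈ (-2.5633, -0.4959)

-2.5633, -0.4959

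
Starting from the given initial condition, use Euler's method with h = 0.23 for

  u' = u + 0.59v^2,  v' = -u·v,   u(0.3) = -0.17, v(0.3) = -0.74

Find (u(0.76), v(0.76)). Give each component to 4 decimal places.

Euler on (u,v): u_{n+1} = u_n + h·u', v_{n+1} = v_n + h·v'.
0.300000: (-0.170000, -0.740000); f=(0.153084, -0.125800) → (-0.134791, -0.768934)
0.530000: (-0.134791, -0.768934); f=(0.214052, -0.103645) → (-0.085559, -0.792772)
(u(0.76), v(0.76)) ≈ (-0.0856, -0.7928)

-0.0856, -0.7928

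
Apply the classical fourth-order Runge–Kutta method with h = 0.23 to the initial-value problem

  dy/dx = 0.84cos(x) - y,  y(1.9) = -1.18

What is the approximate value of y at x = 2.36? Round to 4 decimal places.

-0.9124

RK4: k1 = f(x_n, y_n); k2 = f(x_n + h/2, y_n + (h/2)·k1); k3 = f(x_n + h/2, y_n + (h/2)·k2); k4 = f(x_n + h, y_n + h·k3); y_{n+1} = y_n + (h/6)·(k1 + 2k2 + 2k3 + k4).
x=1.900000, y=-1.180000:
  k1 = f(1.900000, -1.180000) = 0.908437
  k2 = f(2.015000, -1.075530) = 0.714549
  k3 = f(2.015000, -1.097827) = 0.736846
  k4 = f(2.130000, -1.010525) = 0.564896
  y ← -1.180000 + (0.23/6)·(k1 + 2k2 + 2k3 + k4) = -1.012249
x=2.130000, y=-1.012249:
  k1 = f(2.130000, -1.012249) = 0.566619
  k2 = f(2.245000, -0.947087) = 0.422696
  k3 = f(2.245000, -0.963639) = 0.439247
  k4 = f(2.360000, -0.911222) = 0.314996
  y ← -1.012249 + (0.23/6)·(k1 + 2k2 + 2k3 + k4) = -0.912371
y(2.36) ≈ -0.9124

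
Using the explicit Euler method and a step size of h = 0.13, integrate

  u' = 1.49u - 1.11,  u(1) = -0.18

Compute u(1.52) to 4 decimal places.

-1.1331

Euler: u_{n+1} = u_n + h·f(x_n, u_n).
x=1.000000, u=-0.180000: f=-1.378200 → u ← -0.180000 + 0.13·(-1.378200) = -0.359166
x=1.130000, u=-0.359166: f=-1.645157 → u ← -0.359166 + 0.13·(-1.645157) = -0.573036
x=1.260000, u=-0.573036: f=-1.963824 → u ← -0.573036 + 0.13·(-1.963824) = -0.828334
x=1.390000, u=-0.828334: f=-2.344217 → u ← -0.828334 + 0.13·(-2.344217) = -1.133082
u(1.52) ≈ -1.1331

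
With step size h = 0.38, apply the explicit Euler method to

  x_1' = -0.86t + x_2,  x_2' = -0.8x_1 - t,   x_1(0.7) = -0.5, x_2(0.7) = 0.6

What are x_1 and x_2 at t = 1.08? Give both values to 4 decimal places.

-0.5008, 0.4860

Euler on (x_1,x_2): x_1_{n+1} = x_1_n + h·x_1', x_2_{n+1} = x_2_n + h·x_2'.
0.700000: (-0.500000, 0.600000); f=(-0.002000, -0.300000) → (-0.500760, 0.486000)
(x_1(1.08), x_2(1.08)) ≈ (-0.5008, 0.4860)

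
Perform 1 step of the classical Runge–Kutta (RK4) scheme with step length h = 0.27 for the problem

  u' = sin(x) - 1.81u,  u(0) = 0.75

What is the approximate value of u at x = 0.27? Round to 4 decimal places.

RK4: k1 = f(x_n, u_n); k2 = f(x_n + h/2, u_n + (h/2)·k1); k3 = f(x_n + h/2, u_n + (h/2)·k2); k4 = f(x_n + h, u_n + h·k3); u_{n+1} = u_n + (h/6)·(k1 + 2k2 + 2k3 + k4).
x=0.000000, u=0.750000:
  k1 = f(0.000000, 0.750000) = -1.357500
  k2 = f(0.135000, 0.566738) = -0.891205
  k3 = f(0.135000, 0.629687) = -1.005144
  k4 = f(0.270000, 0.478611) = -0.599555
  u ← 0.750000 + (0.27/6)·(k1 + 2k2 + 2k3 + k4) = 0.491261
u(0.27) ≈ 0.4913

0.4913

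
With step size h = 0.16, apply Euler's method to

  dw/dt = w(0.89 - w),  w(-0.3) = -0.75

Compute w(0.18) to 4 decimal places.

Euler: w_{n+1} = w_n + h·f(t_n, w_n).
t=-0.300000, w=-0.750000: f=-1.230000 → w ← -0.750000 + 0.16·(-1.230000) = -0.946800
t=-0.140000, w=-0.946800: f=-1.739082 → w ← -0.946800 + 0.16·(-1.739082) = -1.225053
t=0.020000, w=-1.225053: f=-2.591053 → w ← -1.225053 + 0.16·(-2.591053) = -1.639622
w(0.18) ≈ -1.6396

-1.6396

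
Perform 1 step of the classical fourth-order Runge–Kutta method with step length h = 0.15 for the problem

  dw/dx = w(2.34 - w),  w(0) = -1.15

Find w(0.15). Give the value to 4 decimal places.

RK4: k1 = f(x_n, w_n); k2 = f(x_n + h/2, w_n + (h/2)·k1); k3 = f(x_n + h/2, w_n + (h/2)·k2); k4 = f(x_n + h, w_n + h·k3); w_{n+1} = w_n + (h/6)·(k1 + 2k2 + 2k3 + k4).
x=0.000000, w=-1.150000:
  k1 = f(0.000000, -1.150000) = -4.013500
  k2 = f(0.075000, -1.451012) = -5.500807
  k3 = f(0.075000, -1.562560) = -6.097987
  k4 = f(0.150000, -2.064698) = -9.094371
  w ← -1.150000 + (0.15/6)·(k1 + 2k2 + 2k3 + k4) = -2.057636
w(0.15) ≈ -2.0576

-2.0576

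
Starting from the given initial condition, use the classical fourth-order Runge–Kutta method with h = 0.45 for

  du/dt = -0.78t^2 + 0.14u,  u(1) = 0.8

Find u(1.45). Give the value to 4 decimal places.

RK4: k1 = f(t_n, u_n); k2 = f(t_n + h/2, u_n + (h/2)·k1); k3 = f(t_n + h/2, u_n + (h/2)·k2); k4 = f(t_n + h, u_n + h·k3); u_{n+1} = u_n + (h/6)·(k1 + 2k2 + 2k3 + k4).
t=1.000000, u=0.800000:
  k1 = f(1.000000, 0.800000) = -0.668000
  k2 = f(1.225000, 0.649700) = -1.079530
  k3 = f(1.225000, 0.557106) = -1.092493
  k4 = f(1.450000, 0.308378) = -1.596777
  u ← 0.800000 + (0.45/6)·(k1 + 2k2 + 2k3 + k4) = 0.304338
u(1.45) ≈ 0.3043

0.3043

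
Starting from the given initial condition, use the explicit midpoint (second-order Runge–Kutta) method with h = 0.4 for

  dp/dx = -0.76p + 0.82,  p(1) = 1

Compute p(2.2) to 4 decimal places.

Midpoint: k1 = f(x_n, p_n); k2 = f(x_n + h/2, p_n + (h/2)·k1); p_{n+1} = p_n + h·k2.
x=1.000000, p=1.000000:
  k1 = f(1.000000, 1.000000) = 0.060000
  k2 = f(1.200000, 1.012000) = 0.050880
  p ← 1.000000 + 0.4·0.050880 = 1.020352
x=1.400000, p=1.020352:
  k1 = f(1.400000, 1.020352) = 0.044532
  k2 = f(1.600000, 1.029258) = 0.037764
  p ← 1.020352 + 0.4·0.037764 = 1.035457
x=1.800000, p=1.035457:
  k1 = f(1.800000, 1.035457) = 0.033052
  k2 = f(2.000000, 1.042068) = 0.028028
  p ← 1.035457 + 0.4·0.028028 = 1.046669
p(2.2) ≈ 1.0467

1.0467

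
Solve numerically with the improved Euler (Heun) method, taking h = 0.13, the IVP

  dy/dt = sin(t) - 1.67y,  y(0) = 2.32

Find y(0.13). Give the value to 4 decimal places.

1.8794

Heun: k1 = f(t_n, y_n); k2 = f(t_n + h, y_n + h·k1); y_{n+1} = y_n + (h/2)·(k1 + k2).
t=0.000000, y=2.320000:
  k1 = f(0.000000, 2.320000) = -3.874400
  k2 = f(0.130000, 1.816328) = -2.903634
  y ← 2.320000 + (0.13/2)·(-3.874400 + (-2.903634)) = 1.879428
y(0.13) ≈ 1.8794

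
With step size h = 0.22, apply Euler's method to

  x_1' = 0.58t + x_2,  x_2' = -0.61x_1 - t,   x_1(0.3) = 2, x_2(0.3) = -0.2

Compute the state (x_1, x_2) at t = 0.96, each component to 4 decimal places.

1.8359, -1.3400

Euler on (x_1,x_2): x_1_{n+1} = x_1_n + h·x_1', x_2_{n+1} = x_2_n + h·x_2'.
0.300000: (2.000000, -0.200000); f=(-0.026000, -1.520000) → (1.994280, -0.534400)
0.520000: (1.994280, -0.534400); f=(-0.232800, -1.736511) → (1.943064, -0.916432)
0.740000: (1.943064, -0.916432); f=(-0.487232, -1.925269) → (1.835873, -1.339992)
(x_1(0.96), x_2(0.96)) ≈ (1.8359, -1.3400)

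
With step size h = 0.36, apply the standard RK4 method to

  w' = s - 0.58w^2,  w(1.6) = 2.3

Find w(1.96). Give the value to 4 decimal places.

RK4: k1 = f(s_n, w_n); k2 = f(s_n + h/2, w_n + (h/2)·k1); k3 = f(s_n + h/2, w_n + (h/2)·k2); k4 = f(s_n + h, w_n + h·k3); w_{n+1} = w_n + (h/6)·(k1 + 2k2 + 2k3 + k4).
s=1.600000, w=2.300000:
  k1 = f(1.600000, 2.300000) = -1.468200
  k2 = f(1.780000, 2.035724) = -0.623620
  k3 = f(1.780000, 2.187748) = -0.996021
  k4 = f(1.960000, 1.941432) = -0.226113
  w ← 2.300000 + (0.36/6)·(k1 + 2k2 + 2k3 + k4) = 2.003984
w(1.96) ≈ 2.0040

2.0040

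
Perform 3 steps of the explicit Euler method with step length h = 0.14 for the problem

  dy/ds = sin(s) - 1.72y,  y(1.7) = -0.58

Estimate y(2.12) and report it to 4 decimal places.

Euler: y_{n+1} = y_n + h·f(s_n, y_n).
s=1.700000, y=-0.580000: f=1.989265 → y ← -0.580000 + 0.14·1.989265 = -0.301503
s=1.840000, y=-0.301503: f=1.482568 → y ← -0.301503 + 0.14·1.482568 = -0.093943
s=1.980000, y=-0.093943: f=1.079021 → y ← -0.093943 + 0.14·1.079021 = 0.057119
y(2.12) ≈ 0.0571

0.0571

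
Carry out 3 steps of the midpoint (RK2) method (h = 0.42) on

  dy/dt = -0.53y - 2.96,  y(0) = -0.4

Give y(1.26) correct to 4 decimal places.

-2.9085

Midpoint: k1 = f(t_n, y_n); k2 = f(t_n + h/2, y_n + (h/2)·k1); y_{n+1} = y_n + h·k2.
t=0.000000, y=-0.400000:
  k1 = f(0.000000, -0.400000) = -2.748000
  k2 = f(0.210000, -0.977080) = -2.442148
  y ← -0.400000 + 0.42·(-2.442148) = -1.425702
t=0.420000, y=-1.425702:
  k1 = f(0.420000, -1.425702) = -2.204378
  k2 = f(0.630000, -1.888621) = -1.959031
  y ← -1.425702 + 0.42·(-1.959031) = -2.248495
t=0.840000, y=-2.248495:
  k1 = f(0.840000, -2.248495) = -1.768298
  k2 = f(1.050000, -2.619837) = -1.571486
  y ← -2.248495 + 0.42·(-1.571486) = -2.908519
y(1.26) ≈ -2.9085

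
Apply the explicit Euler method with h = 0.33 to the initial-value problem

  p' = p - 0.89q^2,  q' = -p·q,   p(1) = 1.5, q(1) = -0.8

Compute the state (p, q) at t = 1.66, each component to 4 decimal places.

2.3554, -0.1631

Euler on (p,q): p_{n+1} = p_n + h·p', q_{n+1} = q_n + h·q'.
1.000000: (1.500000, -0.800000); f=(0.930400, 1.200000) → (1.807032, -0.404000)
1.330000: (1.807032, -0.404000); f=(1.661770, 0.730041) → (2.355416, -0.163086)
(p(1.66), q(1.66)) ≈ (2.3554, -0.1631)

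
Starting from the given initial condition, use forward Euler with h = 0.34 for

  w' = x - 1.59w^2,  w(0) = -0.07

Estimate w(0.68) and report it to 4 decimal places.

Euler: w_{n+1} = w_n + h·f(x_n, w_n).
x=0.000000, w=-0.070000: f=-0.007791 → w ← -0.070000 + 0.34·(-0.007791) = -0.072649
x=0.340000, w=-0.072649: f=0.331608 → w ← -0.072649 + 0.34·0.331608 = 0.040098
w(0.68) ≈ 0.0401

0.0401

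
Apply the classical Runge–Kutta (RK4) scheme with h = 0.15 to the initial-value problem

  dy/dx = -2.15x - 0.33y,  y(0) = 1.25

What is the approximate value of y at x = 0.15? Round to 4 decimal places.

RK4: k1 = f(x_n, y_n); k2 = f(x_n + h/2, y_n + (h/2)·k1); k3 = f(x_n + h/2, y_n + (h/2)·k2); k4 = f(x_n + h, y_n + h·k3); y_{n+1} = y_n + (h/6)·(k1 + 2k2 + 2k3 + k4).
x=0.000000, y=1.250000:
  k1 = f(0.000000, 1.250000) = -0.412500
  k2 = f(0.075000, 1.219062) = -0.563541
  k3 = f(0.075000, 1.207734) = -0.559802
  k4 = f(0.150000, 1.166030) = -0.707290
  y ← 1.250000 + (0.15/6)·(k1 + 2k2 + 2k3 + k4) = 1.165838
y(0.15) ≈ 1.1658

1.1658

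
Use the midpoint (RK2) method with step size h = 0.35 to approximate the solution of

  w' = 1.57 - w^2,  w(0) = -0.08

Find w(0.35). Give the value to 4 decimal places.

0.4564

Midpoint: k1 = f(x_n, w_n); k2 = f(x_n + h/2, w_n + (h/2)·k1); w_{n+1} = w_n + h·k2.
x=0.000000, w=-0.080000:
  k1 = f(0.000000, -0.080000) = 1.563600
  k2 = f(0.175000, 0.193630) = 1.532507
  w ← -0.080000 + 0.35·1.532507 = 0.456378
w(0.35) ≈ 0.4564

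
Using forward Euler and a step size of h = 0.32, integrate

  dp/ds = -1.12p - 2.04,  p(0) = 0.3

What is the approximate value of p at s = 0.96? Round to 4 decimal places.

Euler: p_{n+1} = p_n + h·f(s_n, p_n).
s=0.000000, p=0.300000: f=-2.376000 → p ← 0.300000 + 0.32·(-2.376000) = -0.460320
s=0.320000, p=-0.460320: f=-1.524442 → p ← -0.460320 + 0.32·(-1.524442) = -0.948141
s=0.640000, p=-0.948141: f=-0.978082 → p ← -0.948141 + 0.32·(-0.978082) = -1.261127
p(0.96) ≈ -1.2611

-1.2611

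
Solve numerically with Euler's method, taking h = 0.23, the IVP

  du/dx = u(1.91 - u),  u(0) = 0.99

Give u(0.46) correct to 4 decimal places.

1.3955

Euler: u_{n+1} = u_n + h·f(x_n, u_n).
x=0.000000, u=0.990000: f=0.910800 → u ← 0.990000 + 0.23·0.910800 = 1.199484
x=0.230000, u=1.199484: f=0.852253 → u ← 1.199484 + 0.23·0.852253 = 1.395502
u(0.46) ≈ 1.3955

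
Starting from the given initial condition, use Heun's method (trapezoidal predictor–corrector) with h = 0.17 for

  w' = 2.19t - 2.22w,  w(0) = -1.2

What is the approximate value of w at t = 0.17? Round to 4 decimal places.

-0.8009

Heun: k1 = f(t_n, w_n); k2 = f(t_n + h, w_n + h·k1); w_{n+1} = w_n + (h/2)·(k1 + k2).
t=0.000000, w=-1.200000:
  k1 = f(0.000000, -1.200000) = 2.664000
  k2 = f(0.170000, -0.747120) = 2.030906
  w ← -1.200000 + (0.17/2)·(2.664000 + 2.030906) = -0.800933
w(0.17) ≈ -0.8009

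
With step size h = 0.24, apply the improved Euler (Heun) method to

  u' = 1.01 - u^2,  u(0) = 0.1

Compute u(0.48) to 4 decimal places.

0.5214

Heun: k1 = f(s_n, u_n); k2 = f(s_n + h, u_n + h·k1); u_{n+1} = u_n + (h/2)·(k1 + k2).
s=0.000000, u=0.100000:
  k1 = f(0.000000, 0.100000) = 1.000000
  k2 = f(0.240000, 0.340000) = 0.894400
  u ← 0.100000 + (0.24/2)·(1.000000 + 0.894400) = 0.327328
s=0.240000, u=0.327328:
  k1 = f(0.240000, 0.327328) = 0.902856
  k2 = f(0.480000, 0.544014) = 0.714049
  u ← 0.327328 + (0.24/2)·(0.902856 + 0.714049) = 0.521357
u(0.48) ≈ 0.5214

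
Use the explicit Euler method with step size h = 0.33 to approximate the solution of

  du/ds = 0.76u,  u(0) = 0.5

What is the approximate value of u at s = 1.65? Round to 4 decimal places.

Euler: u_{n+1} = u_n + h·f(s_n, u_n).
s=0.000000, u=0.500000: f=0.380000 → u ← 0.500000 + 0.33·0.380000 = 0.625400
s=0.330000, u=0.625400: f=0.475304 → u ← 0.625400 + 0.33·0.475304 = 0.782250
s=0.660000, u=0.782250: f=0.594510 → u ← 0.782250 + 0.33·0.594510 = 0.978439
s=0.990000, u=0.978439: f=0.743613 → u ← 0.978439 + 0.33·0.743613 = 1.223831
s=1.320000, u=1.223831: f=0.930112 → u ← 1.223831 + 0.33·0.930112 = 1.530768
u(1.65) ≈ 1.5308

1.5308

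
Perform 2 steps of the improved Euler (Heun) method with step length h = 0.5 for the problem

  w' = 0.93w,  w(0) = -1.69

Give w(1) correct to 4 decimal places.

-4.1822

Heun: k1 = f(t_n, w_n); k2 = f(t_n + h, w_n + h·k1); w_{n+1} = w_n + (h/2)·(k1 + k2).
t=0.000000, w=-1.690000:
  k1 = f(0.000000, -1.690000) = -1.571700
  k2 = f(0.500000, -2.475850) = -2.302541
  w ← -1.690000 + (0.5/2)·(-1.571700 + (-2.302541)) = -2.658560
t=0.500000, w=-2.658560:
  k1 = f(0.500000, -2.658560) = -2.472461
  k2 = f(1.000000, -3.894791) = -3.622155
  w ← -2.658560 + (0.5/2)·(-2.472461 + (-3.622155)) = -4.182214
w(1) ≈ -4.1822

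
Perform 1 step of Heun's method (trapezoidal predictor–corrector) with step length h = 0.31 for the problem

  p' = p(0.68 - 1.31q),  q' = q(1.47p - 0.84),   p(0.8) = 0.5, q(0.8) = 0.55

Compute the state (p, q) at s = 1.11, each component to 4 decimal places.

0.4956, 0.5316

Heun on (p,q): k1 = f(s_n, state_n); k2 = f(s_n + h, state_n + h·k1); state_{n+1} = state_n + (h/2)·(k1 + k2).
0.800000: (0.500000, 0.550000)
  k1 = (-0.020250, -0.057750)
  predictor → (0.493723, 0.532098)
  k2 = (-0.008417, -0.060780)
  → (0.495557, 0.531628)
(p(1.11), q(1.11)) ≈ (0.4956, 0.5316)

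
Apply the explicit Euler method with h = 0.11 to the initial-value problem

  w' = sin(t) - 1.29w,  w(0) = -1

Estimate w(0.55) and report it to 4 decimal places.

Euler: w_{n+1} = w_n + h·f(t_n, w_n).
t=0.000000, w=-1.000000: f=1.290000 → w ← -1.000000 + 0.11·1.290000 = -0.858100
t=0.110000, w=-0.858100: f=1.216727 → w ← -0.858100 + 0.11·1.216727 = -0.724260
t=0.220000, w=-0.724260: f=1.152525 → w ← -0.724260 + 0.11·1.152525 = -0.597482
t=0.330000, w=-0.597482: f=1.094795 → w ← -0.597482 + 0.11·1.094795 = -0.477055
t=0.440000, w=-0.477055: f=1.041340 → w ← -0.477055 + 0.11·1.041340 = -0.362507
w(0.55) ≈ -0.3625

-0.3625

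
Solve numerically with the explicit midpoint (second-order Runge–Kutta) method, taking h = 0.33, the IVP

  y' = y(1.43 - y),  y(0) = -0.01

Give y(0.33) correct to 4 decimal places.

-0.0159

Midpoint: k1 = f(t_n, y_n); k2 = f(t_n + h/2, y_n + (h/2)·k1); y_{n+1} = y_n + h·k2.
t=0.000000, y=-0.010000:
  k1 = f(0.000000, -0.010000) = -0.014400
  k2 = f(0.165000, -0.012376) = -0.017851
  y ← -0.010000 + 0.33·(-0.017851) = -0.015891
y(0.33) ≈ -0.0159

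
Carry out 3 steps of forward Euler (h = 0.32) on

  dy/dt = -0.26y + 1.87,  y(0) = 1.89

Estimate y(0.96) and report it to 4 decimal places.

3.1064

Euler: y_{n+1} = y_n + h·f(t_n, y_n).
t=0.000000, y=1.890000: f=1.378600 → y ← 1.890000 + 0.32·1.378600 = 2.331152
t=0.320000, y=2.331152: f=1.263900 → y ← 2.331152 + 0.32·1.263900 = 2.735600
t=0.640000, y=2.735600: f=1.158744 → y ← 2.735600 + 0.32·1.158744 = 3.106398
y(0.96) ≈ 3.1064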